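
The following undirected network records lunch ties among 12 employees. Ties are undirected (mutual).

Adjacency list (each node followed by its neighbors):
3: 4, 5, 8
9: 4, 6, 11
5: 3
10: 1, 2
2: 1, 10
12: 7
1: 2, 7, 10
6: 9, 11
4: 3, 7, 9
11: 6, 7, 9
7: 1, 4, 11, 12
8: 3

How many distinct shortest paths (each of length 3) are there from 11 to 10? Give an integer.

1

The shortest distance is 3, and the only length-3 path is 11–7–1–10. So there is exactly 1 shortest path.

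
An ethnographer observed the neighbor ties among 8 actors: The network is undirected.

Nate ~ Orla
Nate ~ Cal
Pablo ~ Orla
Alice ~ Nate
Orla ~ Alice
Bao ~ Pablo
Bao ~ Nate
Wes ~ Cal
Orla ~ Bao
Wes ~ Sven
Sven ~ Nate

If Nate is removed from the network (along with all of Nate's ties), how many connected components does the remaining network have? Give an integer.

2

Without Nate, the remaining ties split the others into: {Alice, Bao, Orla, Pablo}; {Cal, Sven, Wes}.
That's 2 separate components.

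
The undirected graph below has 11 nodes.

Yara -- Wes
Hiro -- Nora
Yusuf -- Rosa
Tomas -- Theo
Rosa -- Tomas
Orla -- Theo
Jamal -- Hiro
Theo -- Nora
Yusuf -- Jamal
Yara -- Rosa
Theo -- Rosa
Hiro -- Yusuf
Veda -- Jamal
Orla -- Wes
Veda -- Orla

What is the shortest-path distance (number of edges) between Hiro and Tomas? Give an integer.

3

One shortest route is Hiro – Yusuf – Rosa – Tomas, which uses 3 edges, and at distance 2 from Hiro we only reach {Rosa, Theo, Veda}, which does not include Tomas. So d(Hiro,Tomas) = 3.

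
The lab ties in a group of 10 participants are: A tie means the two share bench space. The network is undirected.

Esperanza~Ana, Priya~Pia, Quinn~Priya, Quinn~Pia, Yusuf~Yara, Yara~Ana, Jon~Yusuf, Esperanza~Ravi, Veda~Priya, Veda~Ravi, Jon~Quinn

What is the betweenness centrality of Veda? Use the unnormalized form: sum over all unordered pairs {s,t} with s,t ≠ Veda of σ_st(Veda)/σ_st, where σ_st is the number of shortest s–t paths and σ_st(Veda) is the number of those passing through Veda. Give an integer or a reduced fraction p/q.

Pairs whose geodesics pass through Veda — Quinn–Esperanza: 1; Quinn–Ravi: 1; Jon–Ravi: 1; Ana–Priya: 1; Ana–Pia: 1/2; Esperanza–Priya: 1; Esperanza–Pia: 1; Ravi–Priya: 1; Ravi–Pia: 1.
All other pairs contribute 0.
Summing the contributions gives betweenness(Veda) = 17/2.

17/2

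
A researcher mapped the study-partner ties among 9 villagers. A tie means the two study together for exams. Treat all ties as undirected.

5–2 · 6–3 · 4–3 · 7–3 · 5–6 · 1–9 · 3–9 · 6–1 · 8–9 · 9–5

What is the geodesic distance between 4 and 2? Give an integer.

4

One shortest route is 4 – 3 – 9 – 5 – 2, which uses 4 edges, and at distance 3 from 4 we only reach {1, 5, 8}, which does not include 2. So d(4,2) = 4.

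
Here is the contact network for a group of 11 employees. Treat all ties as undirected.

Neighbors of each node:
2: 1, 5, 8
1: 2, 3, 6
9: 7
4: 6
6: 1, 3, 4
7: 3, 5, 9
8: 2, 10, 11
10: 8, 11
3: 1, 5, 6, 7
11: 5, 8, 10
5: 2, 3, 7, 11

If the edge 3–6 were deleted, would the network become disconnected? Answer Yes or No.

No

Even without that edge, 3 still reaches 6 via 3 – 1 – 6, so the network stays connected. Not a bridge.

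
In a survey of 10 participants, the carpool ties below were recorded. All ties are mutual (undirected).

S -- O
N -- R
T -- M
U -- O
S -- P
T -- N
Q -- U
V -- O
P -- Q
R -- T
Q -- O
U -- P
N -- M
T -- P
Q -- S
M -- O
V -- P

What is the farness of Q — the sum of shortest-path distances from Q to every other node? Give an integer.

16

Distances from Q: M:2, N:3, O:1, P:1, R:3, S:1, T:2, U:1, V:2.
Sum = 2 + 3 + 1 + 1 + 3 + 1 + 2 + 1 + 2 = 16.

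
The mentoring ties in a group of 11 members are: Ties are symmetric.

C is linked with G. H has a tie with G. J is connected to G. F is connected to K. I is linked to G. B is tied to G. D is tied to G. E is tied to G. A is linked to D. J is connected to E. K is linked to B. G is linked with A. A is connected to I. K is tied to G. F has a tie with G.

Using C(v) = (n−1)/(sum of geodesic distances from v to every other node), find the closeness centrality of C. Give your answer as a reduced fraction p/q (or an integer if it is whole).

Distances from C: A:2, B:2, D:2, E:2, F:2, G:1, H:2, I:2, J:2, K:2. Sum = 19.
n = 11, so closeness = 10/19.

10/19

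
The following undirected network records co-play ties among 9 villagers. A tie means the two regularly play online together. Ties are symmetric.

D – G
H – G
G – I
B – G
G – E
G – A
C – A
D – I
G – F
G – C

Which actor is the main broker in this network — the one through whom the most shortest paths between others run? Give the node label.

Unnormalized betweenness of each node: A:0, B:0, C:0, D:0, E:0, F:0, G:26, H:0, I:0.
G has the largest value, 26, making it the main broker — the node through which the most shortest paths run.

G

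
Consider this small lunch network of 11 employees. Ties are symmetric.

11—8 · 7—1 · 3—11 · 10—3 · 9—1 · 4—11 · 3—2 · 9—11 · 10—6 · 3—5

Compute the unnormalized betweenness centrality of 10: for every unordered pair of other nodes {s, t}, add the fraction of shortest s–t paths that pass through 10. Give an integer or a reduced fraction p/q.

Pairs whose geodesics pass through 10 — 7–6: 1; 11–6: 1; 9–6: 1; 4–6: 1; 2–6: 1; 1–6: 1; 6–3: 1; 6–8: 1; 6–5: 1.
All other pairs contribute 0.
Summing the contributions gives betweenness(10) = 9.

9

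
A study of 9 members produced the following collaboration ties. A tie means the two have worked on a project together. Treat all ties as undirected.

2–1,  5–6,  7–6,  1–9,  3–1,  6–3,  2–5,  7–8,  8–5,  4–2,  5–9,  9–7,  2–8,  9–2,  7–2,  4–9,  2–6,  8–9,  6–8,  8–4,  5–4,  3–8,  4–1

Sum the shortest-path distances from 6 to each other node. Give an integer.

11

Distances from 6: 1:2, 2:1, 3:1, 4:2, 5:1, 7:1, 8:1, 9:2.
Sum = 2 + 1 + 1 + 2 + 1 + 1 + 1 + 2 = 11.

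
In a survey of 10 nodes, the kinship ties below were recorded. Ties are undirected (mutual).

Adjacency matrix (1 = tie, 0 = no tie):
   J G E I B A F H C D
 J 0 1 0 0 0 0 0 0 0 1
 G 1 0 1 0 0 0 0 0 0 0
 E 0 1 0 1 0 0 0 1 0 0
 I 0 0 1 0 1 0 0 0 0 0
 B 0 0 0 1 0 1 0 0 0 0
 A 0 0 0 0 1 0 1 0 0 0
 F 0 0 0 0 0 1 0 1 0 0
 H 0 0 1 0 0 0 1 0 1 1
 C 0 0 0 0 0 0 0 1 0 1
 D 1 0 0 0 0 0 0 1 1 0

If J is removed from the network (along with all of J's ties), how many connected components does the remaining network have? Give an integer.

1

J's neighbors (D and G) remain reachable from one another through other ties, so the rest of the network stays in one piece.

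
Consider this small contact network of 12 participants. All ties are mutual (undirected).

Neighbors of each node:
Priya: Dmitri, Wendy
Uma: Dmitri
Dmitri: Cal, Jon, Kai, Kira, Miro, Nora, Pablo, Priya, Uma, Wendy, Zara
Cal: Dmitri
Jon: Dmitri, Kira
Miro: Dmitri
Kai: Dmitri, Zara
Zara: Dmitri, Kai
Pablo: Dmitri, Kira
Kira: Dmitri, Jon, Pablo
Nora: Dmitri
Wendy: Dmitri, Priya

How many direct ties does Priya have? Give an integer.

Priya is directly tied to Dmitri and Wendy. That is 2 neighbors, so the degree of Priya is 2.

2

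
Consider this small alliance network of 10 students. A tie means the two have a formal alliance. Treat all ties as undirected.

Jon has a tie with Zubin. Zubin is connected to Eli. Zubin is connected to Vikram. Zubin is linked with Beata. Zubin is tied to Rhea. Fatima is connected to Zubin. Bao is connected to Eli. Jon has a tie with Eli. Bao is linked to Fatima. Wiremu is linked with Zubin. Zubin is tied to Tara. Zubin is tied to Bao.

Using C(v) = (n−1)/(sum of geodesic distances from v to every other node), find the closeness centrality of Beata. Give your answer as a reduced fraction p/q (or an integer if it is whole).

Distances from Beata: Bao:2, Eli:2, Fatima:2, Jon:2, Rhea:2, Tara:2, Vikram:2, Wiremu:2, Zubin:1. Sum = 17.
n = 10, so closeness = 9/17.

9/17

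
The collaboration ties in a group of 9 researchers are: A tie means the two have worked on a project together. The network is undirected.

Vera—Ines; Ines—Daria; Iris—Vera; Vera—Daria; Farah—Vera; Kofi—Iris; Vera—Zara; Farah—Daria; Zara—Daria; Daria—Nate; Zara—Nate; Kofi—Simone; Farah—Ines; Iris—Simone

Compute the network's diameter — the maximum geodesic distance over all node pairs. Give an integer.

Eccentricity of each node (its greatest distance to any other): Daria:3, Farah:3, Ines:3, Iris:3, Kofi:4, Nate:4, Simone:4, Vera:2, Zara:3.
The maximum eccentricity is 4, realized for instance by the pair Nate–Simone via Nate – Daria – Vera – Iris – Simone. So the diameter is 4.

4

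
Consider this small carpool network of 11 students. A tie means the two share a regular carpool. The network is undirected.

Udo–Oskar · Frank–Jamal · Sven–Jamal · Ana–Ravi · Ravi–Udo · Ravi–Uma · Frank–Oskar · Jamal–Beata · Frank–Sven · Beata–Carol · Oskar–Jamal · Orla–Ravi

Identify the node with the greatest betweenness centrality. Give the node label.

Unnormalized betweenness of each node: Ana:0, Beata:9, Carol:0, Frank:3, Jamal:19, Orla:0, Oskar:25, Ravi:24, Sven:0, Udo:24, Uma:0.
Oskar has the largest value, 25, making it the main broker — the node through which the most shortest paths run.

Oskar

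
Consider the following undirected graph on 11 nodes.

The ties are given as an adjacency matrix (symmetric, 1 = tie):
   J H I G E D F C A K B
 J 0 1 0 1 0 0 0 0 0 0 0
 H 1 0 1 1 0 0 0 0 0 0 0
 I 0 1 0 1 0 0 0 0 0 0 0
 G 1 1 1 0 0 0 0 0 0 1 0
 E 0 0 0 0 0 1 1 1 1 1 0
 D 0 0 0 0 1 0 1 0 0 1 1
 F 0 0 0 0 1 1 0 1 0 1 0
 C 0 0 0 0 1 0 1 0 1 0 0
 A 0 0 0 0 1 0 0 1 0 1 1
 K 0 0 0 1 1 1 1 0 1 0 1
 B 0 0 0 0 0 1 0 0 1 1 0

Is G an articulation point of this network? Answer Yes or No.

Yes

Removing G leaves {H, I, and J} with no path to {A, B, C, D, E, F, and K}, so the network splits into 2 components. G is a cut vertex.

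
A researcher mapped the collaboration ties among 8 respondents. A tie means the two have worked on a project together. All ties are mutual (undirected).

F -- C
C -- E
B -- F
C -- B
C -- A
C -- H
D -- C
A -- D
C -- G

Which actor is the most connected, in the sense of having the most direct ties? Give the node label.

Degrees — A:2, B:2, C:7, D:2, E:1, F:2, G:1, H:1.
The maximum is 7, attained only by C.

C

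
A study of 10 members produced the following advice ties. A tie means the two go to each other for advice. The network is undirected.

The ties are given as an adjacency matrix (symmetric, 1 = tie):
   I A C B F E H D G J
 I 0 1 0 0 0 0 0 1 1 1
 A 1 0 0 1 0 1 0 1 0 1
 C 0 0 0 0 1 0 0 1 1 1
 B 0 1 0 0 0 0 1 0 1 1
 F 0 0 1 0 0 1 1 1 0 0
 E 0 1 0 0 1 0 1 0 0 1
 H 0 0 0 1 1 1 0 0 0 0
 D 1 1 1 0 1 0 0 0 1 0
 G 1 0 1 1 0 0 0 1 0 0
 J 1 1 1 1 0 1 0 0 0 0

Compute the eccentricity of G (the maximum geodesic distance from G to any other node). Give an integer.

Distances from G: A:2, B:1, C:1, D:1, E:3, F:2, H:2, I:1, J:2.
The largest is 3 (to E), so the eccentricity of G is 3.

3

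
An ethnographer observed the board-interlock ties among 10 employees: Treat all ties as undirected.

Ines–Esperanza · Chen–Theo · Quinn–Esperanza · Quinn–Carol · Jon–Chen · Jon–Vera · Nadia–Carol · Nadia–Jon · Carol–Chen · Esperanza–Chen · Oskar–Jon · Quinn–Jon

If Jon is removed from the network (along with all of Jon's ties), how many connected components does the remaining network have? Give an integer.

Without Jon, the remaining ties split the others into: {Carol, Chen, Esperanza, Ines, Nadia, Quinn, Theo}; {Vera}; {Oskar}.
That's 3 separate components.

3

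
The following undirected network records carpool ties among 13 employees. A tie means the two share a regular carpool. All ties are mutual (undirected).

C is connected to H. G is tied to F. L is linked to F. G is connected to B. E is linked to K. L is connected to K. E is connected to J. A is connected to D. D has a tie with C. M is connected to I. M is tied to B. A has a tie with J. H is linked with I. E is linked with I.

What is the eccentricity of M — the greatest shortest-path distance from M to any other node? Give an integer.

Distances from M: A:4, B:1, C:3, D:4, E:2, F:3, G:2, H:2, I:1, J:3, K:3, L:4.
The largest is 4 (to D, A, and L), so the eccentricity of M is 4.

4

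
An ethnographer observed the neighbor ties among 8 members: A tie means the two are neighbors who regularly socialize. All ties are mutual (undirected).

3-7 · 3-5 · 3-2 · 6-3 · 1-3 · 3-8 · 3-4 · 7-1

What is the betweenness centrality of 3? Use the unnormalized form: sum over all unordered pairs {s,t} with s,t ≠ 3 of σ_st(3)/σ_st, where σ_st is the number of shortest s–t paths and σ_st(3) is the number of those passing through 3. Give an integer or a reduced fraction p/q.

20

Pairs whose geodesics pass through 3 — 2–4: 1; 2–5: 1; 2–8: 1; 2–6: 1; 2–7: 1; 2–1: 1; 4–5: 1; 4–8: 1; 4–6: 1; 4–7: 1; 4–1: 1; 5–8: 1; 5–6: 1; 5–7: 1 … (+6 more pairs).
All other pairs contribute 0.
Summing the contributions gives betweenness(3) = 20.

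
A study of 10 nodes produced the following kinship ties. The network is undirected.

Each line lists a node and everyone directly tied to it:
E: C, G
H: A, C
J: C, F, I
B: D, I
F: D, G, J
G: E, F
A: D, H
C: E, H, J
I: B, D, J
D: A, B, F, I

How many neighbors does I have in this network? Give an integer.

I is directly tied to B, D, and J. That is 3 neighbors, so the degree of I is 3.

3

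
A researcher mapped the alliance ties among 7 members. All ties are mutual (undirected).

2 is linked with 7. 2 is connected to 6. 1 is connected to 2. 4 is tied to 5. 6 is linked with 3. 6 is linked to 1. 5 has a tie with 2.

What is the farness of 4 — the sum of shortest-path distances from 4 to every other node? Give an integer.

Distances from 4: 1:3, 2:2, 3:4, 5:1, 6:3, 7:3.
Sum = 3 + 2 + 4 + 1 + 3 + 3 = 16.

16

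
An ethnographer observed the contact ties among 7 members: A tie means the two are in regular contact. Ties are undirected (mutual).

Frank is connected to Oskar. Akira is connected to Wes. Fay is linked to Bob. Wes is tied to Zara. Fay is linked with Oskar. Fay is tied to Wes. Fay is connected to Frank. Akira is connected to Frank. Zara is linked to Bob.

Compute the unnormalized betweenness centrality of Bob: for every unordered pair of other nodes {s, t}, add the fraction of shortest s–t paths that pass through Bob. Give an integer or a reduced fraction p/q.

4/3

Pairs whose geodesics pass through Bob — Zara–Fay: 1/2; Zara–Oskar: 1/2; Zara–Frank: 1/3.
All other pairs contribute 0.
Summing the contributions gives betweenness(Bob) = 4/3.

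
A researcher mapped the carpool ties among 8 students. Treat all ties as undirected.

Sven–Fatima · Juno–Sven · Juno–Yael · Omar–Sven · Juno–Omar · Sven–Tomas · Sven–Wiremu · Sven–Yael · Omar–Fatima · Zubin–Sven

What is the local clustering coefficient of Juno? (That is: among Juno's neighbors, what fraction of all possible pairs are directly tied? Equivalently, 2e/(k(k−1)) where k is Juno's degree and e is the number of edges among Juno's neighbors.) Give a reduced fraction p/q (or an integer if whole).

2/3

Juno's neighbors: Omar, Sven, and Yael (k = 3).
Possible neighbor pairs: C(3,2) = 3. Edges among them: Omar–Sven, Sven–Yael → e = 2.
Clustering(Juno) = 2/3.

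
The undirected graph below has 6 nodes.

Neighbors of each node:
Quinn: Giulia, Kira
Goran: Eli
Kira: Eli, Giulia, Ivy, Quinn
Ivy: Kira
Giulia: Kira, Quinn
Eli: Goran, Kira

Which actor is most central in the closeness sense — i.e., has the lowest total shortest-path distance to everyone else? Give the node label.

Farness (sum of distances to all others) for each node — Eli:8, Giulia:9, Goran:12, Ivy:10, Kira:6, Quinn:9.
The smallest farness is 6, for Kira, so Kira has the highest closeness.

Kira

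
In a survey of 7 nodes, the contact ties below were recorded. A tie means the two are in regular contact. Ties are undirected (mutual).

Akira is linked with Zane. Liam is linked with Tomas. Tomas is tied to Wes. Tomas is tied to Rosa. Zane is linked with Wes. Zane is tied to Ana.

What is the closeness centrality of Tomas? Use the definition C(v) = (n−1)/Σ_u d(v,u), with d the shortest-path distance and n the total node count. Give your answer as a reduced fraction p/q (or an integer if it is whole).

6/11

Distances from Tomas: Akira:3, Ana:3, Liam:1, Rosa:1, Wes:1, Zane:2. Sum = 11.
n = 7, so closeness = 6/11.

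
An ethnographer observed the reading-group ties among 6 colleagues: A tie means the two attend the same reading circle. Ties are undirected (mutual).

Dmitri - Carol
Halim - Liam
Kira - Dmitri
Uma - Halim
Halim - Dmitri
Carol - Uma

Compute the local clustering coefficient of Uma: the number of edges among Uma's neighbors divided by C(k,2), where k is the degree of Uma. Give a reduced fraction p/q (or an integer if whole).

0

Uma's neighbors: Carol and Halim (k = 2).
Possible neighbor pairs: C(2,2) = 1. Edges among them: none → e = 0.
Clustering(Uma) = 0/1.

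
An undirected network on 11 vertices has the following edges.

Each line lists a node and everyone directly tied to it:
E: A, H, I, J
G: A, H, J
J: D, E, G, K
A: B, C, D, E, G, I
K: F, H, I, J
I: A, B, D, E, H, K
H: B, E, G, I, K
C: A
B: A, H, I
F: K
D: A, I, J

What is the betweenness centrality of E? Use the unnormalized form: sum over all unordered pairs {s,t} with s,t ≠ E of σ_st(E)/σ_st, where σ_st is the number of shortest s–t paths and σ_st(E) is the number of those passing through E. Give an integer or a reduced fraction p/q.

13/6

Pairs whose geodesics pass through E — C–H: 1/4; C–J: 1/3; I–J: 1/3; H–J: 1/3; H–A: 1/4; J–A: 1/3; J–B: 3/9.
All other pairs contribute 0.
Summing the contributions gives betweenness(E) = 13/6.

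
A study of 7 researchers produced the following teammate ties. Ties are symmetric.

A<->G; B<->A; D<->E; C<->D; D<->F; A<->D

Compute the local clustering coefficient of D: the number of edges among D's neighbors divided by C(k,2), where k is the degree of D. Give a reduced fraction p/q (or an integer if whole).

D's neighbors: A, C, E, and F (k = 4).
Possible neighbor pairs: C(4,2) = 6. Edges among them: none → e = 0.
Clustering(D) = 0/6 = 0.

0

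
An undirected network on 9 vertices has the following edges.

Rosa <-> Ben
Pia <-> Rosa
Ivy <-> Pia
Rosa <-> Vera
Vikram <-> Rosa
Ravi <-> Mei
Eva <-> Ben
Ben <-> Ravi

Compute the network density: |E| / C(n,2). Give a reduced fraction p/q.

2/9

There are 8 edges and 9 nodes, so the maximum possible is C(9,2) = 36.
Density = 8/36 = 2/9.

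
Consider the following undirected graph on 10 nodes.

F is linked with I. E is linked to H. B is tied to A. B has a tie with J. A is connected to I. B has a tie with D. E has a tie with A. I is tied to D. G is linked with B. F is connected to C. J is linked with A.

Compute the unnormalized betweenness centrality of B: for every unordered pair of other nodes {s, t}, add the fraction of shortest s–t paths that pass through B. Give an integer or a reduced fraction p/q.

Pairs whose geodesics pass through B — E–G: 1; E–D: 1/2; J–G: 1; J–D: 1; H–G: 1; H–D: 1/2; G–C: 2/2; G–D: 1; G–I: 2/2; G–A: 1; G–F: 2/2; D–A: 1/2.
All other pairs contribute 0.
Summing the contributions gives betweenness(B) = 21/2.

21/2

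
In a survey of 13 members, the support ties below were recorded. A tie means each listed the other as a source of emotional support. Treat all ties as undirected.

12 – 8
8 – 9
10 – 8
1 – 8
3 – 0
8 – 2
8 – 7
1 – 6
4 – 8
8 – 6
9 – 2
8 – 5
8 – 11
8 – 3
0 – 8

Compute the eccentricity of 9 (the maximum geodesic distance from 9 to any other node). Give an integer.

2

Distances from 9: 0:2, 1:2, 2:1, 3:2, 4:2, 5:2, 6:2, 7:2, 8:1, 10:2, 11:2, 12:2.
The largest is 2 (to 3, 1, 11, 6, 5, 10, 4, 7, 12, and 0), so the eccentricity of 9 is 2.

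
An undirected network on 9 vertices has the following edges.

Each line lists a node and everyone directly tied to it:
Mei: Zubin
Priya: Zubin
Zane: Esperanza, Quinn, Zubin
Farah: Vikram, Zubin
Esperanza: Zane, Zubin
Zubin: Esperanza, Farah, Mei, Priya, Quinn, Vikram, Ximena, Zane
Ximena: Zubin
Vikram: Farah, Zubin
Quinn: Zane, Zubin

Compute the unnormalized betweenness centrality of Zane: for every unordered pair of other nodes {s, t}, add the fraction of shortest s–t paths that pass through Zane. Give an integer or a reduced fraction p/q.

Pairs whose geodesics pass through Zane — Quinn–Esperanza: 1/2.
All other pairs contribute 0.
Summing the contributions gives betweenness(Zane) = 1/2.

1/2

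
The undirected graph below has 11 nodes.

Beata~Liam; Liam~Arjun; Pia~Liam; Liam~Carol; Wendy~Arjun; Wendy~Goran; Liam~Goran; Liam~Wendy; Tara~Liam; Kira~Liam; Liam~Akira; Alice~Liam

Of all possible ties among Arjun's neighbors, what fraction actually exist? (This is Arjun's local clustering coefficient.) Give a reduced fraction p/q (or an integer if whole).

1

Arjun's neighbors: Liam and Wendy (k = 2).
Possible neighbor pairs: C(2,2) = 1. Edges among them: Liam–Wendy → e = 1.
Clustering(Arjun) = 1/1.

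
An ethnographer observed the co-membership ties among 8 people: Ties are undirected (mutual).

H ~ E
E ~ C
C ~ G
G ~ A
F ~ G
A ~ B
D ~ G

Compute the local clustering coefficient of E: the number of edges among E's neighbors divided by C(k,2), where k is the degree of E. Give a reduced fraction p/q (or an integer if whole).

0

E's neighbors: C and H (k = 2).
Possible neighbor pairs: C(2,2) = 1. Edges among them: none → e = 0.
Clustering(E) = 0/1.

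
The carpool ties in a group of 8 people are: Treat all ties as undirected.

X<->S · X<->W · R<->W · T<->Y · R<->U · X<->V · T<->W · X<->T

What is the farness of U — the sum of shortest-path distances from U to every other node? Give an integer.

21

Distances from U: R:1, S:4, T:3, V:4, W:2, X:3, Y:4.
Sum = 1 + 4 + 3 + 4 + 2 + 3 + 4 = 21.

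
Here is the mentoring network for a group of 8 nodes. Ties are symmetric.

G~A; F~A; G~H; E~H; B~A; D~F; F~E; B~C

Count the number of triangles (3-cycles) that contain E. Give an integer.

E's neighbors are F and H, but none of them are tied to each other, so no triangle contains E.

0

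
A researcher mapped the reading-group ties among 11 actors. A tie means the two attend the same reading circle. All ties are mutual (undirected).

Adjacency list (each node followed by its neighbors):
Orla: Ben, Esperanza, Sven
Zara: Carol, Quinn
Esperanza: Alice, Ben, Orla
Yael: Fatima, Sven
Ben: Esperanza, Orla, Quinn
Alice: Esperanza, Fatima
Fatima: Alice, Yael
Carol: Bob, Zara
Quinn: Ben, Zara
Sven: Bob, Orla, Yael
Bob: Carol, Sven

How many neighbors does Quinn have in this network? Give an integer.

Quinn is directly tied to Ben and Zara. That is 2 neighbors, so the degree of Quinn is 2.

2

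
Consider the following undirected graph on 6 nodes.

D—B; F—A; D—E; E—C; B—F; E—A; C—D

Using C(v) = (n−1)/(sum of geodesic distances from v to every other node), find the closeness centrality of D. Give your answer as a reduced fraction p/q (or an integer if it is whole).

Distances from D: A:2, B:1, C:1, E:1, F:2. Sum = 7.
n = 6, so closeness = 5/7.

5/7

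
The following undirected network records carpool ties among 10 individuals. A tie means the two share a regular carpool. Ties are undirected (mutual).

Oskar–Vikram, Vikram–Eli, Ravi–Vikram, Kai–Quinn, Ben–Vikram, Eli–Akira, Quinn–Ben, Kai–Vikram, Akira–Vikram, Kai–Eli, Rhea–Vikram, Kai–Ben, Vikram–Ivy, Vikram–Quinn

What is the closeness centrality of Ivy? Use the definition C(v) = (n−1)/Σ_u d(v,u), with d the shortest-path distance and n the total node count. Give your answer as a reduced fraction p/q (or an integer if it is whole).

Distances from Ivy: Akira:2, Ben:2, Eli:2, Kai:2, Oskar:2, Quinn:2, Ravi:2, Rhea:2, Vikram:1. Sum = 17.
n = 10, so closeness = 9/17.

9/17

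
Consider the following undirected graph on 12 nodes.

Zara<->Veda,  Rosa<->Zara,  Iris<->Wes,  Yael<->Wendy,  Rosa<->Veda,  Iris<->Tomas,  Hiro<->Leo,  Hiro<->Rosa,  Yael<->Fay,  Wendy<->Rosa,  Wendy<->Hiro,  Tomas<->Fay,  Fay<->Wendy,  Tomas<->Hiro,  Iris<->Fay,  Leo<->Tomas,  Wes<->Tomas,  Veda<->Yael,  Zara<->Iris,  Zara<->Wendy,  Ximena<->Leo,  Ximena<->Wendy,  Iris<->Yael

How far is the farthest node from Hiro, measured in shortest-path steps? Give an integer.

2

Distances from Hiro: Fay:2, Iris:2, Leo:1, Rosa:1, Tomas:1, Veda:2, Wendy:1, Wes:2, Ximena:2, Yael:2, Zara:2.
The largest is 2 (to Zara, Veda, Iris, Wes, Fay, Ximena, and Yael), so the eccentricity of Hiro is 2.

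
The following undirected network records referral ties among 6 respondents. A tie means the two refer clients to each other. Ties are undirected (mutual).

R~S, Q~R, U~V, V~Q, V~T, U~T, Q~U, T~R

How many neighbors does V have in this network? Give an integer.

V is directly tied to Q, T, and U. That is 3 neighbors, so the degree of V is 3.

3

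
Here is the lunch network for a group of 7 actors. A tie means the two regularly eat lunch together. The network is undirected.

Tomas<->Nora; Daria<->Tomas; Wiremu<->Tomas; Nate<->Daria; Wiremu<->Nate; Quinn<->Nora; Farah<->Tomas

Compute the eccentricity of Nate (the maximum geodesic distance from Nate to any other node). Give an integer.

Distances from Nate: Daria:1, Farah:3, Nora:3, Quinn:4, Tomas:2, Wiremu:1.
The largest is 4 (to Quinn), so the eccentricity of Nate is 4.

4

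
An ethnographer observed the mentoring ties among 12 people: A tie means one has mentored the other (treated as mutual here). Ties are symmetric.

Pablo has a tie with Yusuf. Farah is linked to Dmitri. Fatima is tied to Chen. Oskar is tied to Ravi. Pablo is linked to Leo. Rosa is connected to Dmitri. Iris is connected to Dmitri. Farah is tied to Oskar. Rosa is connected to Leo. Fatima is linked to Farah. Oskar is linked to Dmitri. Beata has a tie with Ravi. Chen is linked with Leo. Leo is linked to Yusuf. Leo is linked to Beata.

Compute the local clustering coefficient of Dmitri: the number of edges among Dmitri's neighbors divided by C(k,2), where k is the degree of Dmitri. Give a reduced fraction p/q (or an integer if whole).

1/6

Dmitri's neighbors: Farah, Iris, Oskar, and Rosa (k = 4).
Possible neighbor pairs: C(4,2) = 6. Edges among them: Farah–Oskar → e = 1.
Clustering(Dmitri) = 1/6.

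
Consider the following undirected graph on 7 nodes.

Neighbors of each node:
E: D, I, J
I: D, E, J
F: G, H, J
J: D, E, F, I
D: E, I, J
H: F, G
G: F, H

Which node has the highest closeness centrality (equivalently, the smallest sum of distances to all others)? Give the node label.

J

Farness (sum of distances to all others) for each node — D:11, E:11, F:9, G:13, H:13, I:11, J:8.
The smallest farness is 8, for J, so J has the highest closeness.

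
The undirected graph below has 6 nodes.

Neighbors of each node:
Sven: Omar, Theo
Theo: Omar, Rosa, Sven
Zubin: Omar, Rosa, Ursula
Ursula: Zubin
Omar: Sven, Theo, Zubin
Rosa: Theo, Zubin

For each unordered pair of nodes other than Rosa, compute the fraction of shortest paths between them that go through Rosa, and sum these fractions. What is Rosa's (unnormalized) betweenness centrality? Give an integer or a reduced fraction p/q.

1

Pairs whose geodesics pass through Rosa — Theo–Zubin: 1/2; Theo–Ursula: 1/2.
All other pairs contribute 0.
Summing the contributions gives betweenness(Rosa) = 1.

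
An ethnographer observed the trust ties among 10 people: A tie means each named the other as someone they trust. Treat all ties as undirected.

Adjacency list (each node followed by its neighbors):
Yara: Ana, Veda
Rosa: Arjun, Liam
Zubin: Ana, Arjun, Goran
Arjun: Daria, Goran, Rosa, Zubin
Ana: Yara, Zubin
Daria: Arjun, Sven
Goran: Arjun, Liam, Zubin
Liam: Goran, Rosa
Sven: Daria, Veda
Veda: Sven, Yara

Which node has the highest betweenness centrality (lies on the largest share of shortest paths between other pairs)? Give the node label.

Unnormalized betweenness of each node: Ana:41/6, Arjun:44/3, Daria:49/6, Goran:31/6, Liam:1/2, Rosa:11/6, Sven:31/6, Veda:3, Yara:23/6, Zubin:59/6.
Arjun has the largest value, 44/3, making it the main broker — the node through which the most shortest paths run.

Arjun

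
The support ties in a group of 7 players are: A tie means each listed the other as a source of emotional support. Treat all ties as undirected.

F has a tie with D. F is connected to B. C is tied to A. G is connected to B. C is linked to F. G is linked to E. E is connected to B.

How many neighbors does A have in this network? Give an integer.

1

A is directly tied to C. That is 1 neighbor, so the degree of A is 1.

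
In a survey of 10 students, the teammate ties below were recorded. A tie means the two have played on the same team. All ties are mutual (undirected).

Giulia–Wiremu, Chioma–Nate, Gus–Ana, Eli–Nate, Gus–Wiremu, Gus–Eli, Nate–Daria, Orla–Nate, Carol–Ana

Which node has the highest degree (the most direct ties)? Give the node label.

Nate

Degrees — Ana:2, Carol:1, Chioma:1, Daria:1, Eli:2, Giulia:1, Gus:3, Nate:4, Orla:1, Wiremu:2.
The maximum is 4, attained only by Nate.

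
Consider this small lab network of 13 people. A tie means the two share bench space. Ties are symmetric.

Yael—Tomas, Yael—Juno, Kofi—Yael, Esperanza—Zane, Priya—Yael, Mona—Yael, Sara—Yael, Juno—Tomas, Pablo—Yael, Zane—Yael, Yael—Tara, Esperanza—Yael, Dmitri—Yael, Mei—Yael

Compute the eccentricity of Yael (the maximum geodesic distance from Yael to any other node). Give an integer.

Distances from Yael: Dmitri:1, Esperanza:1, Juno:1, Kofi:1, Mei:1, Mona:1, Pablo:1, Priya:1, Sara:1, Tara:1, Tomas:1, Zane:1.
The largest is 1 (to Zane, Juno, Priya, Tomas, Mei, Esperanza, Kofi, Sara, Mona, Dmitri, Tara, and Pablo), so the eccentricity of Yael is 1.

1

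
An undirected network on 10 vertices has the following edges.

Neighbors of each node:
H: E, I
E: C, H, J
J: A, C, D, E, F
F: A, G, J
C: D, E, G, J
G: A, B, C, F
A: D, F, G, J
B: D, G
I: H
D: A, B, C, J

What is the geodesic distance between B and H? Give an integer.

4

One shortest route is B – D – C – E – H, which uses 4 edges, and at distance 3 from B we only reach {E}, which does not include H. So d(B,H) = 4.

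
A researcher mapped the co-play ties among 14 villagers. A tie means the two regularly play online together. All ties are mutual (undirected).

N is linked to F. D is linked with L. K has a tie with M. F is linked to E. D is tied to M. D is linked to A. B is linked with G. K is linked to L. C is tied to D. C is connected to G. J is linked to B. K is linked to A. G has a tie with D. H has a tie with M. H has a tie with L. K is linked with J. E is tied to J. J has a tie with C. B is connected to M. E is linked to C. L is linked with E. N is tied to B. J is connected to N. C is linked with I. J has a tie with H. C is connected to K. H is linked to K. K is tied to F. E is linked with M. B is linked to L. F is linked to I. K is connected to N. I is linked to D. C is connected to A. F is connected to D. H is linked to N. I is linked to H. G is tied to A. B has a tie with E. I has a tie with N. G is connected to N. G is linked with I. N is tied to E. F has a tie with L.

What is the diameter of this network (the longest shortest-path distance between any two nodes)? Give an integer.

2

Eccentricity of each node (its greatest distance to any other): A:2, B:2, C:2, D:2, E:2, F:2, G:2, H:2, I:2, J:2, K:2, L:2, M:2, N:2.
The maximum eccentricity is 2, realized for instance by the pair J–M via J – H – M. So the diameter is 2.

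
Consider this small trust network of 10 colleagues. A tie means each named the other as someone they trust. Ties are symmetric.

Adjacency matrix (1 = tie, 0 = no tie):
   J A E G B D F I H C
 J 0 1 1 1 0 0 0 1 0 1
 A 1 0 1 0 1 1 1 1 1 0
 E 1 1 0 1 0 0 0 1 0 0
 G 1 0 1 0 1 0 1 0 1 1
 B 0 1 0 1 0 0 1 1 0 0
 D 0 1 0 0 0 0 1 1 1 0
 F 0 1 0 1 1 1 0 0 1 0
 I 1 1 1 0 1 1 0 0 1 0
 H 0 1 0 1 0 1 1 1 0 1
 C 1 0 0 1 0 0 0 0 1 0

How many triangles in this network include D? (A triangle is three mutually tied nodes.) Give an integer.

D's neighbors: A, F, H, and I.
Neighbor pairs that are themselves tied: D–A–F; D–A–H; D–A–I; D–F–H; D–H–I. Each forms one triangle with D, for 5 in total.

5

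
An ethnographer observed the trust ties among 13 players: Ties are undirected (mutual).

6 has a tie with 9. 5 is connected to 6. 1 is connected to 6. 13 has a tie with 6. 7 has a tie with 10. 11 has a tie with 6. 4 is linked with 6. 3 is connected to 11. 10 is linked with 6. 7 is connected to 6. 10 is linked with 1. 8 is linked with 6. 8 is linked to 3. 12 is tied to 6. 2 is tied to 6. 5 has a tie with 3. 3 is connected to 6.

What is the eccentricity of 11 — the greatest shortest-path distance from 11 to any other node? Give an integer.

Distances from 11: 1:2, 2:2, 3:1, 4:2, 5:2, 6:1, 7:2, 8:2, 9:2, 10:2, 12:2, 13:2.
The largest is 2 (to 9, 2, 7, 12, 5, 8, 13, 4, 1, and 10), so the eccentricity of 11 is 2.

2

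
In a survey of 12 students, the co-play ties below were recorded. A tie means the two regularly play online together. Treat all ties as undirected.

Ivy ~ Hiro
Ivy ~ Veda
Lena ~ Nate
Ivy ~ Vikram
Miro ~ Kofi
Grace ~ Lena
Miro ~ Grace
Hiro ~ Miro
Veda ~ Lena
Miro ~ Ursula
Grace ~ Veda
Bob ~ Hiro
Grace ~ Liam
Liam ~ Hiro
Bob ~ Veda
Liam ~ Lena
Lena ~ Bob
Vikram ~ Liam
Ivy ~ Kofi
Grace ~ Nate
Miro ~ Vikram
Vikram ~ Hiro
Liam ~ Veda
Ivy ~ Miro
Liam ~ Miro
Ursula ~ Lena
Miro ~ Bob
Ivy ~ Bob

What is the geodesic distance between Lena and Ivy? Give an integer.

2

One shortest route is Lena – Bob – Ivy, which uses 2 edges, and Lena and Ivy are not directly tied, so nothing shorter exists. So d(Lena,Ivy) = 2.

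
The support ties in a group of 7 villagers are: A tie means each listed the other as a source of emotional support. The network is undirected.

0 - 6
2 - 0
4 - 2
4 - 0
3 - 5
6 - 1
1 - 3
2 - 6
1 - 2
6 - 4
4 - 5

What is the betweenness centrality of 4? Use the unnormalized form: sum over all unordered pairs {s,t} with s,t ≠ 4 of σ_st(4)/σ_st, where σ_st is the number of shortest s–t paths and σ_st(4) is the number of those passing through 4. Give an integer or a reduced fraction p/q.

10/3

Pairs whose geodesics pass through 4 — 3–0: 1/3; 5–0: 1; 5–6: 1; 5–2: 1.
All other pairs contribute 0.
Summing the contributions gives betweenness(4) = 10/3.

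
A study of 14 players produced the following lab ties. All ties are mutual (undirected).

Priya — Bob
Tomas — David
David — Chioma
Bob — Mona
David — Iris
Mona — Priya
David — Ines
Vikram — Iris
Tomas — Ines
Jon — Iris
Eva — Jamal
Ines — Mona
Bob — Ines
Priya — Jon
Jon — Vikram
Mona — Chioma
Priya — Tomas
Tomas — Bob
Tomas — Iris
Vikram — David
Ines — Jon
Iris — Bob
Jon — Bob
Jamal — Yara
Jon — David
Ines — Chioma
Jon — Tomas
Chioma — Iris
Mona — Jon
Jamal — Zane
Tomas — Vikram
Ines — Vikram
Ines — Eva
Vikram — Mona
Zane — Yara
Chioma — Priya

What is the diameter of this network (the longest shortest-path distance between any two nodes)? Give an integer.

Eccentricity of each node (its greatest distance to any other): Bob:4, Chioma:4, David:4, Eva:3, Ines:3, Iris:5, Jamal:4, Jon:4, Mona:4, Priya:5, Tomas:4, Vikram:4, Yara:5, Zane:5.
The maximum eccentricity is 5, realized for instance by the pair Zane–Iris via Zane – Jamal – Eva – Ines – Vikram – Iris. So the diameter is 5.

5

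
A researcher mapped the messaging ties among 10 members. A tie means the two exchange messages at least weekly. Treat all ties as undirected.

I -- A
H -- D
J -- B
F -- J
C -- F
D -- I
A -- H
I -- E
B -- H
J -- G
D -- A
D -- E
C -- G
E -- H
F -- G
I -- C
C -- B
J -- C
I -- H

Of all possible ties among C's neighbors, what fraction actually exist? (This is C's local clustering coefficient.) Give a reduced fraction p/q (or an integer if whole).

2/5

C's neighbors: B, F, G, I, and J (k = 5).
Possible neighbor pairs: C(5,2) = 10. Edges among them: B–J, F–G, F–J, G–J → e = 4.
Clustering(C) = 4/10 = 2/5.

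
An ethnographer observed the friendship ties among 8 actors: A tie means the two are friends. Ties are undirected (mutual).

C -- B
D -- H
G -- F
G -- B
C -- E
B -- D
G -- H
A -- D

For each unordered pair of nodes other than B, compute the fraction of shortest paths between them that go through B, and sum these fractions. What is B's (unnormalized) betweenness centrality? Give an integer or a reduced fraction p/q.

Pairs whose geodesics pass through B — A–C: 1; A–F: 1/2; A–E: 1; A–G: 1/2; C–H: 2/2; C–F: 1; C–G: 1; C–D: 1; H–E: 2/2; F–E: 1; F–D: 1/2; E–G: 1; E–D: 1; G–D: 1/2.
All other pairs contribute 0.
Summing the contributions gives betweenness(B) = 12.

12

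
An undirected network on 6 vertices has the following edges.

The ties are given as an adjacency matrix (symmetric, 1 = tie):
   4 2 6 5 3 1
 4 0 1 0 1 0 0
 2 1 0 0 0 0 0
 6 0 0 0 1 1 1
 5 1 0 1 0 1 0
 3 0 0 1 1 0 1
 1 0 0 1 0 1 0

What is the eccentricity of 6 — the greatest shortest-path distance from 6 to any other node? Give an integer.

3

Distances from 6: 1:1, 2:3, 3:1, 4:2, 5:1.
The largest is 3 (to 2), so the eccentricity of 6 is 3.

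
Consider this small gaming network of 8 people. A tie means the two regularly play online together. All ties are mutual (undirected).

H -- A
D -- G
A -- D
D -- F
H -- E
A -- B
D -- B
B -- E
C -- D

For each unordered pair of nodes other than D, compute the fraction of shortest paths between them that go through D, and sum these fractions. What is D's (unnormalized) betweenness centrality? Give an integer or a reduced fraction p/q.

15

Pairs whose geodesics pass through D — F–A: 1; F–H: 1; F–E: 1; F–C: 1; F–B: 1; F–G: 1; A–C: 1; A–G: 1; H–C: 1; H–G: 1; E–C: 1; E–G: 1; C–B: 1; C–G: 1 … (+1 more pairs).
All other pairs contribute 0.
Summing the contributions gives betweenness(D) = 15.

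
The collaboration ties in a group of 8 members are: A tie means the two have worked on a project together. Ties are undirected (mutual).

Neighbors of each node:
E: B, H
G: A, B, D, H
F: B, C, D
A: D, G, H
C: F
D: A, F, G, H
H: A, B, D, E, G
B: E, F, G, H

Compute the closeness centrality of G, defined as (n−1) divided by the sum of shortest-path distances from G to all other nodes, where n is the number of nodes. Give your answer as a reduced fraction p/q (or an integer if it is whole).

Distances from G: A:1, B:1, C:3, D:1, E:2, F:2, H:1. Sum = 11.
n = 8, so closeness = 7/11.

7/11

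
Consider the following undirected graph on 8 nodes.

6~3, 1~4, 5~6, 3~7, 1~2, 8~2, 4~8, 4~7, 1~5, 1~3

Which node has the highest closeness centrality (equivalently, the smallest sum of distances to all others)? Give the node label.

1

Farness (sum of distances to all others) for each node — 1:10, 2:14, 3:12, 4:12, 5:14, 6:16, 7:14, 8:16.
The smallest farness is 10, for 1, so 1 has the highest closeness.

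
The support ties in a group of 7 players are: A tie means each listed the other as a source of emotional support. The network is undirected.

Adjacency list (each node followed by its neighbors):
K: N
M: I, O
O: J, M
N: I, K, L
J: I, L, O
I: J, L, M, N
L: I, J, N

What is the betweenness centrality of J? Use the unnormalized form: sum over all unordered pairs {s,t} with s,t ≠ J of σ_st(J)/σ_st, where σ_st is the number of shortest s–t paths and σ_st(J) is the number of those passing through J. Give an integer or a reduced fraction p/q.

17/6

Pairs whose geodesics pass through J — O–L: 1; O–I: 1/2; O–K: 2/3; O–N: 2/3.
All other pairs contribute 0.
Summing the contributions gives betweenness(J) = 17/6.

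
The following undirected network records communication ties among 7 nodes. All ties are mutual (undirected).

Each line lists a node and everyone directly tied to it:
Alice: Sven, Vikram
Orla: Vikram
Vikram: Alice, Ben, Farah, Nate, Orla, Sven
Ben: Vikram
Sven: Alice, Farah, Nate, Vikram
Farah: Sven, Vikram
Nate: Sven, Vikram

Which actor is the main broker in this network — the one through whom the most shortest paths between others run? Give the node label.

Vikram

Unnormalized betweenness of each node: Alice:0, Ben:0, Farah:0, Nate:0, Orla:0, Sven:3/2, Vikram:21/2.
Vikram has the largest value, 21/2, making it the main broker — the node through which the most shortest paths run.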